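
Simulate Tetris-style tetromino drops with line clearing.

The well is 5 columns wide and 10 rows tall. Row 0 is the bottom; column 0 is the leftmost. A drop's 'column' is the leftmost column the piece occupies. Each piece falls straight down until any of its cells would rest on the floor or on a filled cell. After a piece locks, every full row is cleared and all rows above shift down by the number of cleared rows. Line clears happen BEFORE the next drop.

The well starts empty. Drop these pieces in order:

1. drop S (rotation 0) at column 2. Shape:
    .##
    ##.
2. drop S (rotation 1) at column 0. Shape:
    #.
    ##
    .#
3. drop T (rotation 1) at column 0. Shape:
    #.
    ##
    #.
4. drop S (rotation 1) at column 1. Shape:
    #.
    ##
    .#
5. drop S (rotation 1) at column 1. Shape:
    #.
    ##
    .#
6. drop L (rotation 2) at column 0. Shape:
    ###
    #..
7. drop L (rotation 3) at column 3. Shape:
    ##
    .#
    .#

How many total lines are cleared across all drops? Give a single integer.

Answer: 1

Derivation:
Drop 1: S rot0 at col 2 lands with bottom-row=0; cleared 0 line(s) (total 0); column heights now [0 0 1 2 2], max=2
Drop 2: S rot1 at col 0 lands with bottom-row=0; cleared 0 line(s) (total 0); column heights now [3 2 1 2 2], max=3
Drop 3: T rot1 at col 0 lands with bottom-row=3; cleared 0 line(s) (total 0); column heights now [6 5 1 2 2], max=6
Drop 4: S rot1 at col 1 lands with bottom-row=4; cleared 0 line(s) (total 0); column heights now [6 7 6 2 2], max=7
Drop 5: S rot1 at col 1 lands with bottom-row=6; cleared 0 line(s) (total 0); column heights now [6 9 8 2 2], max=9
Drop 6: L rot2 at col 0 lands with bottom-row=8; cleared 0 line(s) (total 0); column heights now [10 10 10 2 2], max=10
Drop 7: L rot3 at col 3 lands with bottom-row=2; cleared 1 line(s) (total 1); column heights now [9 9 9 2 4], max=9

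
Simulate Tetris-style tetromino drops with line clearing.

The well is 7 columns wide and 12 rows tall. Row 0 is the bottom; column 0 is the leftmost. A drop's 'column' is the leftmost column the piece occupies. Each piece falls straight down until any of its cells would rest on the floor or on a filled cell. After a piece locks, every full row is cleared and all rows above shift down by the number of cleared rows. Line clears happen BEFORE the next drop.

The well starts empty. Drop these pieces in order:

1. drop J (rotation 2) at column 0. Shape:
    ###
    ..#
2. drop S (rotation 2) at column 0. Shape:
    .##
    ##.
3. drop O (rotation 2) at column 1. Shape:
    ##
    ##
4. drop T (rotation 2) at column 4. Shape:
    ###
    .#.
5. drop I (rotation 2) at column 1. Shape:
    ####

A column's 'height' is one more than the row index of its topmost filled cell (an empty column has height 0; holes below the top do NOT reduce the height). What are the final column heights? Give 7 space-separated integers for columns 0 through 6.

Drop 1: J rot2 at col 0 lands with bottom-row=0; cleared 0 line(s) (total 0); column heights now [2 2 2 0 0 0 0], max=2
Drop 2: S rot2 at col 0 lands with bottom-row=2; cleared 0 line(s) (total 0); column heights now [3 4 4 0 0 0 0], max=4
Drop 3: O rot2 at col 1 lands with bottom-row=4; cleared 0 line(s) (total 0); column heights now [3 6 6 0 0 0 0], max=6
Drop 4: T rot2 at col 4 lands with bottom-row=0; cleared 0 line(s) (total 0); column heights now [3 6 6 0 2 2 2], max=6
Drop 5: I rot2 at col 1 lands with bottom-row=6; cleared 0 line(s) (total 0); column heights now [3 7 7 7 7 2 2], max=7

Answer: 3 7 7 7 7 2 2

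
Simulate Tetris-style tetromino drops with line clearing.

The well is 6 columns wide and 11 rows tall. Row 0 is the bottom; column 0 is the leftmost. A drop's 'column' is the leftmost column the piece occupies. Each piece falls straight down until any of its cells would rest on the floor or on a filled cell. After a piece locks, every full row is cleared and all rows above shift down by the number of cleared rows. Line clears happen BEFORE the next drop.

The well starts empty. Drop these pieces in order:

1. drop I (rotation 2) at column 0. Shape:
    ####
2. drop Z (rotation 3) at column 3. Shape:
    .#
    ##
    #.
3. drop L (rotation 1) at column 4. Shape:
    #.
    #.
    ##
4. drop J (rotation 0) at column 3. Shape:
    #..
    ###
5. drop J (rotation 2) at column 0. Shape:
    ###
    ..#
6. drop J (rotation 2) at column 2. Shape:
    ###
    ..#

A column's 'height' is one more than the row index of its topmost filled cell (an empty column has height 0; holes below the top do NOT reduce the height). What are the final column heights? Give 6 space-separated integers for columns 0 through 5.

Answer: 3 3 10 10 10 8

Derivation:
Drop 1: I rot2 at col 0 lands with bottom-row=0; cleared 0 line(s) (total 0); column heights now [1 1 1 1 0 0], max=1
Drop 2: Z rot3 at col 3 lands with bottom-row=1; cleared 0 line(s) (total 0); column heights now [1 1 1 3 4 0], max=4
Drop 3: L rot1 at col 4 lands with bottom-row=4; cleared 0 line(s) (total 0); column heights now [1 1 1 3 7 5], max=7
Drop 4: J rot0 at col 3 lands with bottom-row=7; cleared 0 line(s) (total 0); column heights now [1 1 1 9 8 8], max=9
Drop 5: J rot2 at col 0 lands with bottom-row=1; cleared 0 line(s) (total 0); column heights now [3 3 3 9 8 8], max=9
Drop 6: J rot2 at col 2 lands with bottom-row=8; cleared 0 line(s) (total 0); column heights now [3 3 10 10 10 8], max=10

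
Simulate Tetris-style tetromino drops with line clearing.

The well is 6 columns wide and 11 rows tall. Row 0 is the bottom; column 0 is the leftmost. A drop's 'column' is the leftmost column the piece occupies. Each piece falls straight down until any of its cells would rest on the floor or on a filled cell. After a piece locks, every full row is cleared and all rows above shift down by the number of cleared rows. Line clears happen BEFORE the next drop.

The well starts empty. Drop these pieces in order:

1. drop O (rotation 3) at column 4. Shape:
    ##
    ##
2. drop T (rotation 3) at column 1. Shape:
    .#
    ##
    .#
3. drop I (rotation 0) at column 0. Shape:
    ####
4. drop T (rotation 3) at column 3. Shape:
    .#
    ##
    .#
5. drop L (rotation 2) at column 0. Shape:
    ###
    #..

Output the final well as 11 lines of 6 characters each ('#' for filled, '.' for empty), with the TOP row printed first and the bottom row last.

Drop 1: O rot3 at col 4 lands with bottom-row=0; cleared 0 line(s) (total 0); column heights now [0 0 0 0 2 2], max=2
Drop 2: T rot3 at col 1 lands with bottom-row=0; cleared 0 line(s) (total 0); column heights now [0 2 3 0 2 2], max=3
Drop 3: I rot0 at col 0 lands with bottom-row=3; cleared 0 line(s) (total 0); column heights now [4 4 4 4 2 2], max=4
Drop 4: T rot3 at col 3 lands with bottom-row=3; cleared 0 line(s) (total 0); column heights now [4 4 4 5 6 2], max=6
Drop 5: L rot2 at col 0 lands with bottom-row=4; cleared 0 line(s) (total 0); column heights now [6 6 6 5 6 2], max=6

Answer: ......
......
......
......
......
###.#.
#..##.
#####.
..#...
.##.##
..#.##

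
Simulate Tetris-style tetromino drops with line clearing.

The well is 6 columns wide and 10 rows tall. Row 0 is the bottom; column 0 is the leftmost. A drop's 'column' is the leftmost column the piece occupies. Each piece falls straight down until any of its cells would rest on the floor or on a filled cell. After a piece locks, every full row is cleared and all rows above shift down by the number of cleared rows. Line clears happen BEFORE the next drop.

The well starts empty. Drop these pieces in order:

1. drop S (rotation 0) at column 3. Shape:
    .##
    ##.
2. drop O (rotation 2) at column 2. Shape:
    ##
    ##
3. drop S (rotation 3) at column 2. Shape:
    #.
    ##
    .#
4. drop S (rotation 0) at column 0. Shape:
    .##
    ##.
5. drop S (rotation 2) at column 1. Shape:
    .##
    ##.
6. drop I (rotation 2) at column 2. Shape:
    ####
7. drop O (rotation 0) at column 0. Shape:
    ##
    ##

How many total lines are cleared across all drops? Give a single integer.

Drop 1: S rot0 at col 3 lands with bottom-row=0; cleared 0 line(s) (total 0); column heights now [0 0 0 1 2 2], max=2
Drop 2: O rot2 at col 2 lands with bottom-row=1; cleared 0 line(s) (total 0); column heights now [0 0 3 3 2 2], max=3
Drop 3: S rot3 at col 2 lands with bottom-row=3; cleared 0 line(s) (total 0); column heights now [0 0 6 5 2 2], max=6
Drop 4: S rot0 at col 0 lands with bottom-row=5; cleared 0 line(s) (total 0); column heights now [6 7 7 5 2 2], max=7
Drop 5: S rot2 at col 1 lands with bottom-row=7; cleared 0 line(s) (total 0); column heights now [6 8 9 9 2 2], max=9
Drop 6: I rot2 at col 2 lands with bottom-row=9; cleared 0 line(s) (total 0); column heights now [6 8 10 10 10 10], max=10
Drop 7: O rot0 at col 0 lands with bottom-row=8; cleared 1 line(s) (total 1); column heights now [9 9 9 9 2 2], max=9

Answer: 1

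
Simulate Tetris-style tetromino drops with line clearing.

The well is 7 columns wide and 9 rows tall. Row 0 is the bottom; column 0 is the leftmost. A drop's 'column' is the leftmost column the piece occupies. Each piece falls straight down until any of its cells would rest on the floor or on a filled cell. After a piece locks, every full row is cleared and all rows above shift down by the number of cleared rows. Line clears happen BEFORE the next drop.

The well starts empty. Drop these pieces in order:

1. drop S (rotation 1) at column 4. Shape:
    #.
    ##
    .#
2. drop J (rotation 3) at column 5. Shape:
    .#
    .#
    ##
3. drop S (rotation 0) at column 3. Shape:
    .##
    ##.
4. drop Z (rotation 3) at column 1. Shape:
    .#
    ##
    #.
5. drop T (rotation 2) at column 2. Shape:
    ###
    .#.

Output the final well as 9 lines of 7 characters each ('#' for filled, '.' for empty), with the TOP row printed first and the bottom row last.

Drop 1: S rot1 at col 4 lands with bottom-row=0; cleared 0 line(s) (total 0); column heights now [0 0 0 0 3 2 0], max=3
Drop 2: J rot3 at col 5 lands with bottom-row=2; cleared 0 line(s) (total 0); column heights now [0 0 0 0 3 3 5], max=5
Drop 3: S rot0 at col 3 lands with bottom-row=3; cleared 0 line(s) (total 0); column heights now [0 0 0 4 5 5 5], max=5
Drop 4: Z rot3 at col 1 lands with bottom-row=0; cleared 0 line(s) (total 0); column heights now [0 2 3 4 5 5 5], max=5
Drop 5: T rot2 at col 2 lands with bottom-row=4; cleared 0 line(s) (total 0); column heights now [0 2 6 6 6 5 5], max=6

Answer: .......
.......
.......
..###..
...####
...##.#
..#.###
.##.##.
.#...#.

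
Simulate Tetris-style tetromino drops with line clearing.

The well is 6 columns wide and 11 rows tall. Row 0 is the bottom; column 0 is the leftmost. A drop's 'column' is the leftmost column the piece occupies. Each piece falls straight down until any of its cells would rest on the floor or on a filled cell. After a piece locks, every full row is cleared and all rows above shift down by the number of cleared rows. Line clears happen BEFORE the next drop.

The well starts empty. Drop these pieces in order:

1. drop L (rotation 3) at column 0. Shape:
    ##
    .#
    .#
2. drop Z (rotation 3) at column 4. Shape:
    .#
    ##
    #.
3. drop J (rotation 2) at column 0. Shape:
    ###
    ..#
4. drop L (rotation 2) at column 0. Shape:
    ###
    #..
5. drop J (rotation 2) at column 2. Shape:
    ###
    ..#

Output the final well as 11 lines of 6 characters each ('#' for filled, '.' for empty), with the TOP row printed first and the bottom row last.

Drop 1: L rot3 at col 0 lands with bottom-row=0; cleared 0 line(s) (total 0); column heights now [3 3 0 0 0 0], max=3
Drop 2: Z rot3 at col 4 lands with bottom-row=0; cleared 0 line(s) (total 0); column heights now [3 3 0 0 2 3], max=3
Drop 3: J rot2 at col 0 lands with bottom-row=2; cleared 0 line(s) (total 0); column heights now [4 4 4 0 2 3], max=4
Drop 4: L rot2 at col 0 lands with bottom-row=4; cleared 0 line(s) (total 0); column heights now [6 6 6 0 2 3], max=6
Drop 5: J rot2 at col 2 lands with bottom-row=5; cleared 0 line(s) (total 0); column heights now [6 6 7 7 7 3], max=7

Answer: ......
......
......
......
..###.
###.#.
#.....
###...
###..#
.#..##
.#..#.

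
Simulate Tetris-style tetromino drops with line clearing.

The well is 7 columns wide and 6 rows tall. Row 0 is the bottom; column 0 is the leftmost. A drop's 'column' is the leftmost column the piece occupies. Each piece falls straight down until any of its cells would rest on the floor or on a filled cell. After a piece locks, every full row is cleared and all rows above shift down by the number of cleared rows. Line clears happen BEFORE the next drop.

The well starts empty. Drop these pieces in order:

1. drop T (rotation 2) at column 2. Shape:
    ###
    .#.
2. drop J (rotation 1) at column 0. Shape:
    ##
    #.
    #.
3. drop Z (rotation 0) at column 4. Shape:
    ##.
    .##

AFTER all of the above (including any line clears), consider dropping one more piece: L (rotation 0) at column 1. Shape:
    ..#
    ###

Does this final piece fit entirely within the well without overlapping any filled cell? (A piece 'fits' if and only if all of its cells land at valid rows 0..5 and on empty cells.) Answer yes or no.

Answer: yes

Derivation:
Drop 1: T rot2 at col 2 lands with bottom-row=0; cleared 0 line(s) (total 0); column heights now [0 0 2 2 2 0 0], max=2
Drop 2: J rot1 at col 0 lands with bottom-row=0; cleared 0 line(s) (total 0); column heights now [3 3 2 2 2 0 0], max=3
Drop 3: Z rot0 at col 4 lands with bottom-row=1; cleared 0 line(s) (total 0); column heights now [3 3 2 2 3 3 2], max=3
Test piece L rot0 at col 1 (width 3): heights before test = [3 3 2 2 3 3 2]; fits = True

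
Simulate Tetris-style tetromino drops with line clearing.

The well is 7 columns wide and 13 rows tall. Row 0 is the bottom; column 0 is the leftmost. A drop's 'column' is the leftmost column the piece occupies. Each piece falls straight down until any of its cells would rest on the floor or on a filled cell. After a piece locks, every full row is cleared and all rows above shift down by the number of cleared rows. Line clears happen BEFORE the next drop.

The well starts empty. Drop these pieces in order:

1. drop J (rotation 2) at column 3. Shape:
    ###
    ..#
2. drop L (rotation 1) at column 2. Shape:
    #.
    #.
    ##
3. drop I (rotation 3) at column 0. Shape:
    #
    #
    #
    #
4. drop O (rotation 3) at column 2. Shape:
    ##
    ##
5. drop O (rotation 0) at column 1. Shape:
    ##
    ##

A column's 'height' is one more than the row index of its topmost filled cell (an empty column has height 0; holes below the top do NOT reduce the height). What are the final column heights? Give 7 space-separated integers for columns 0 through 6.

Drop 1: J rot2 at col 3 lands with bottom-row=0; cleared 0 line(s) (total 0); column heights now [0 0 0 2 2 2 0], max=2
Drop 2: L rot1 at col 2 lands with bottom-row=2; cleared 0 line(s) (total 0); column heights now [0 0 5 3 2 2 0], max=5
Drop 3: I rot3 at col 0 lands with bottom-row=0; cleared 0 line(s) (total 0); column heights now [4 0 5 3 2 2 0], max=5
Drop 4: O rot3 at col 2 lands with bottom-row=5; cleared 0 line(s) (total 0); column heights now [4 0 7 7 2 2 0], max=7
Drop 5: O rot0 at col 1 lands with bottom-row=7; cleared 0 line(s) (total 0); column heights now [4 9 9 7 2 2 0], max=9

Answer: 4 9 9 7 2 2 0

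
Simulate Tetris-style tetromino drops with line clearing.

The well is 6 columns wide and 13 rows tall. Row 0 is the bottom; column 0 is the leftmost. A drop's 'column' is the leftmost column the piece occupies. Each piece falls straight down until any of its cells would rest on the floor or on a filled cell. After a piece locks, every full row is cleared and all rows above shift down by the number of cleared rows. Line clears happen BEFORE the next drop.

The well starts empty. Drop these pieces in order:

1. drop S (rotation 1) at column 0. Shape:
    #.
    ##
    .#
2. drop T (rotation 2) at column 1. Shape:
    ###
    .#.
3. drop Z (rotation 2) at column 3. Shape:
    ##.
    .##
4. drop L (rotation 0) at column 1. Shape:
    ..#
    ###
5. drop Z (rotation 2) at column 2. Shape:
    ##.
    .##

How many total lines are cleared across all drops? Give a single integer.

Answer: 1

Derivation:
Drop 1: S rot1 at col 0 lands with bottom-row=0; cleared 0 line(s) (total 0); column heights now [3 2 0 0 0 0], max=3
Drop 2: T rot2 at col 1 lands with bottom-row=1; cleared 0 line(s) (total 0); column heights now [3 3 3 3 0 0], max=3
Drop 3: Z rot2 at col 3 lands with bottom-row=2; cleared 1 line(s) (total 1); column heights now [2 2 2 3 3 0], max=3
Drop 4: L rot0 at col 1 lands with bottom-row=3; cleared 0 line(s) (total 1); column heights now [2 4 4 5 3 0], max=5
Drop 5: Z rot2 at col 2 lands with bottom-row=5; cleared 0 line(s) (total 1); column heights now [2 4 7 7 6 0], max=7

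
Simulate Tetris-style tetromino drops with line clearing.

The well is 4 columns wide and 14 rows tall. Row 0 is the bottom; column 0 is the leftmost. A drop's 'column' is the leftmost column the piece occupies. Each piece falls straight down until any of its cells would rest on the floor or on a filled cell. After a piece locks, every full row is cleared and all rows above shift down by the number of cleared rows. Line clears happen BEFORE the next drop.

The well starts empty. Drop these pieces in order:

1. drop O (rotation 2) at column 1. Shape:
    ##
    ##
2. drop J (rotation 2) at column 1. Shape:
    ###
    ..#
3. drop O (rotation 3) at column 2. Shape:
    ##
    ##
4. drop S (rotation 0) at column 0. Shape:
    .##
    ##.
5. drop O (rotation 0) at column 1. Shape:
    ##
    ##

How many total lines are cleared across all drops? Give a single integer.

Drop 1: O rot2 at col 1 lands with bottom-row=0; cleared 0 line(s) (total 0); column heights now [0 2 2 0], max=2
Drop 2: J rot2 at col 1 lands with bottom-row=1; cleared 0 line(s) (total 0); column heights now [0 3 3 3], max=3
Drop 3: O rot3 at col 2 lands with bottom-row=3; cleared 0 line(s) (total 0); column heights now [0 3 5 5], max=5
Drop 4: S rot0 at col 0 lands with bottom-row=4; cleared 1 line(s) (total 1); column heights now [0 5 5 4], max=5
Drop 5: O rot0 at col 1 lands with bottom-row=5; cleared 0 line(s) (total 1); column heights now [0 7 7 4], max=7

Answer: 1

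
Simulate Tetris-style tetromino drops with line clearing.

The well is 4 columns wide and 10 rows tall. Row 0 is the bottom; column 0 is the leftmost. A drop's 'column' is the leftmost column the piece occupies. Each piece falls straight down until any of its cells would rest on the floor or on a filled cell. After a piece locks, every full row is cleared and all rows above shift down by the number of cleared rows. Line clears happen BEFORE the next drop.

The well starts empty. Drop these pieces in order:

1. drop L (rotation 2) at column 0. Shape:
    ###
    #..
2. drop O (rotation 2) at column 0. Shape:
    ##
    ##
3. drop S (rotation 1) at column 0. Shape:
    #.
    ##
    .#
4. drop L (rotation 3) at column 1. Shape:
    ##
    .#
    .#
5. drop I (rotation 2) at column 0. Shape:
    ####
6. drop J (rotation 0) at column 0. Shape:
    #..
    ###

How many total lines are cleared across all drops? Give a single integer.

Drop 1: L rot2 at col 0 lands with bottom-row=0; cleared 0 line(s) (total 0); column heights now [2 2 2 0], max=2
Drop 2: O rot2 at col 0 lands with bottom-row=2; cleared 0 line(s) (total 0); column heights now [4 4 2 0], max=4
Drop 3: S rot1 at col 0 lands with bottom-row=4; cleared 0 line(s) (total 0); column heights now [7 6 2 0], max=7
Drop 4: L rot3 at col 1 lands with bottom-row=4; cleared 0 line(s) (total 0); column heights now [7 7 7 0], max=7
Drop 5: I rot2 at col 0 lands with bottom-row=7; cleared 1 line(s) (total 1); column heights now [7 7 7 0], max=7
Drop 6: J rot0 at col 0 lands with bottom-row=7; cleared 0 line(s) (total 1); column heights now [9 8 8 0], max=9

Answer: 1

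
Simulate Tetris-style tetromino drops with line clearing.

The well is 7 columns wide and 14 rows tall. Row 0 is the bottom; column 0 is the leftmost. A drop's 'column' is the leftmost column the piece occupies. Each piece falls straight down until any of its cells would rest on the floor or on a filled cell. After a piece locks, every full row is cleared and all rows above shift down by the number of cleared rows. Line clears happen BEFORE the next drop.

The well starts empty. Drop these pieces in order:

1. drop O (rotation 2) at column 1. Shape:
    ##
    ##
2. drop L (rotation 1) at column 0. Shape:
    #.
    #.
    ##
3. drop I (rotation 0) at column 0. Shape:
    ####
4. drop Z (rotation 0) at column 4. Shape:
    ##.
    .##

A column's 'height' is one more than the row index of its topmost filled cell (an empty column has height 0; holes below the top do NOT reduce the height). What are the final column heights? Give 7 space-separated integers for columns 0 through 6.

Answer: 6 6 6 6 2 2 1

Derivation:
Drop 1: O rot2 at col 1 lands with bottom-row=0; cleared 0 line(s) (total 0); column heights now [0 2 2 0 0 0 0], max=2
Drop 2: L rot1 at col 0 lands with bottom-row=2; cleared 0 line(s) (total 0); column heights now [5 3 2 0 0 0 0], max=5
Drop 3: I rot0 at col 0 lands with bottom-row=5; cleared 0 line(s) (total 0); column heights now [6 6 6 6 0 0 0], max=6
Drop 4: Z rot0 at col 4 lands with bottom-row=0; cleared 0 line(s) (total 0); column heights now [6 6 6 6 2 2 1], max=6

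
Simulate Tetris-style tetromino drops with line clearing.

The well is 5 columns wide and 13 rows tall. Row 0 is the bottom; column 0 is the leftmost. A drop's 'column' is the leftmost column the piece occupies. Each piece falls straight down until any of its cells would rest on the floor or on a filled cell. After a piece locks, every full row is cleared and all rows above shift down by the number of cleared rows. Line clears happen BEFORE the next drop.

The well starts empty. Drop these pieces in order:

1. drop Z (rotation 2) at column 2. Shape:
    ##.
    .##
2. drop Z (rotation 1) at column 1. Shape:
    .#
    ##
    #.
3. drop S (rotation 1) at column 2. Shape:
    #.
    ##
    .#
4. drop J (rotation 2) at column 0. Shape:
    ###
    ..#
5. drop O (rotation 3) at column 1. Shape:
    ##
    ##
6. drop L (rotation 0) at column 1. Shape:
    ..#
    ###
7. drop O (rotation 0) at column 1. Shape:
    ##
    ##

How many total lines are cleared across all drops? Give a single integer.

Answer: 0

Derivation:
Drop 1: Z rot2 at col 2 lands with bottom-row=0; cleared 0 line(s) (total 0); column heights now [0 0 2 2 1], max=2
Drop 2: Z rot1 at col 1 lands with bottom-row=1; cleared 0 line(s) (total 0); column heights now [0 3 4 2 1], max=4
Drop 3: S rot1 at col 2 lands with bottom-row=3; cleared 0 line(s) (total 0); column heights now [0 3 6 5 1], max=6
Drop 4: J rot2 at col 0 lands with bottom-row=6; cleared 0 line(s) (total 0); column heights now [8 8 8 5 1], max=8
Drop 5: O rot3 at col 1 lands with bottom-row=8; cleared 0 line(s) (total 0); column heights now [8 10 10 5 1], max=10
Drop 6: L rot0 at col 1 lands with bottom-row=10; cleared 0 line(s) (total 0); column heights now [8 11 11 12 1], max=12
Drop 7: O rot0 at col 1 lands with bottom-row=11; cleared 0 line(s) (total 0); column heights now [8 13 13 12 1], max=13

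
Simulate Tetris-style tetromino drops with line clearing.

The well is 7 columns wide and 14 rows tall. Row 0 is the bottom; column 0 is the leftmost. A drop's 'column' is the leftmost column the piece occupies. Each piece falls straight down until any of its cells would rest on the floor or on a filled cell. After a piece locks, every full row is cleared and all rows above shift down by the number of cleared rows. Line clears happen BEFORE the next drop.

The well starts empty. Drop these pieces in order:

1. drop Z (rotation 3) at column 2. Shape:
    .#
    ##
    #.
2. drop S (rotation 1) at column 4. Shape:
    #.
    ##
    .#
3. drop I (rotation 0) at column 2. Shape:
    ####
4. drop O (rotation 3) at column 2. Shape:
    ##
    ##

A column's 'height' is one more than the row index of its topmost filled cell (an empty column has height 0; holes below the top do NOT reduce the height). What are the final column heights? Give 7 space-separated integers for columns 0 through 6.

Answer: 0 0 6 6 4 4 0

Derivation:
Drop 1: Z rot3 at col 2 lands with bottom-row=0; cleared 0 line(s) (total 0); column heights now [0 0 2 3 0 0 0], max=3
Drop 2: S rot1 at col 4 lands with bottom-row=0; cleared 0 line(s) (total 0); column heights now [0 0 2 3 3 2 0], max=3
Drop 3: I rot0 at col 2 lands with bottom-row=3; cleared 0 line(s) (total 0); column heights now [0 0 4 4 4 4 0], max=4
Drop 4: O rot3 at col 2 lands with bottom-row=4; cleared 0 line(s) (total 0); column heights now [0 0 6 6 4 4 0], max=6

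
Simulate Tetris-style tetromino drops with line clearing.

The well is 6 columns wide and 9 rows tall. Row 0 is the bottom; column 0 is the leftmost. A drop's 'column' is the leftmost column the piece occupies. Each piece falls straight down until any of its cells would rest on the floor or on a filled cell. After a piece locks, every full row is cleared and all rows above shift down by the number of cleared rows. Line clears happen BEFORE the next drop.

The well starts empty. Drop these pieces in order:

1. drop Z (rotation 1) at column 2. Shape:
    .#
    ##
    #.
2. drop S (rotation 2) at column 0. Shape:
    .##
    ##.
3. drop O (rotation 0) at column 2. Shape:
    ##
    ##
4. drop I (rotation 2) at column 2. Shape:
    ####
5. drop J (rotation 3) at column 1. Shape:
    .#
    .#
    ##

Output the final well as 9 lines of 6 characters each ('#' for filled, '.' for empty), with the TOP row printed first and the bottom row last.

Answer: ..#...
..#...
.##...
..####
..##..
..##..
.###..
####..
..#...

Derivation:
Drop 1: Z rot1 at col 2 lands with bottom-row=0; cleared 0 line(s) (total 0); column heights now [0 0 2 3 0 0], max=3
Drop 2: S rot2 at col 0 lands with bottom-row=1; cleared 0 line(s) (total 0); column heights now [2 3 3 3 0 0], max=3
Drop 3: O rot0 at col 2 lands with bottom-row=3; cleared 0 line(s) (total 0); column heights now [2 3 5 5 0 0], max=5
Drop 4: I rot2 at col 2 lands with bottom-row=5; cleared 0 line(s) (total 0); column heights now [2 3 6 6 6 6], max=6
Drop 5: J rot3 at col 1 lands with bottom-row=6; cleared 0 line(s) (total 0); column heights now [2 7 9 6 6 6], max=9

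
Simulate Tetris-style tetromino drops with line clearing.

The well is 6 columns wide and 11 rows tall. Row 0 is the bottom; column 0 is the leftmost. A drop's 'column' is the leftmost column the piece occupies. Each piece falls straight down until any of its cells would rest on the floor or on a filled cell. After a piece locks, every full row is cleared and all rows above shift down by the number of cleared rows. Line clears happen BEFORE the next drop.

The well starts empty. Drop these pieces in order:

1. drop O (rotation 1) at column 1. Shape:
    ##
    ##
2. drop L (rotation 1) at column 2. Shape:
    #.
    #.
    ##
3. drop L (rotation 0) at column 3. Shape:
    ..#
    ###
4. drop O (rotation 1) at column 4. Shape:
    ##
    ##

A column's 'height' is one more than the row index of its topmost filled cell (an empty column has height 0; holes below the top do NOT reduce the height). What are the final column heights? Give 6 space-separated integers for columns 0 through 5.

Answer: 0 2 5 4 7 7

Derivation:
Drop 1: O rot1 at col 1 lands with bottom-row=0; cleared 0 line(s) (total 0); column heights now [0 2 2 0 0 0], max=2
Drop 2: L rot1 at col 2 lands with bottom-row=2; cleared 0 line(s) (total 0); column heights now [0 2 5 3 0 0], max=5
Drop 3: L rot0 at col 3 lands with bottom-row=3; cleared 0 line(s) (total 0); column heights now [0 2 5 4 4 5], max=5
Drop 4: O rot1 at col 4 lands with bottom-row=5; cleared 0 line(s) (total 0); column heights now [0 2 5 4 7 7], max=7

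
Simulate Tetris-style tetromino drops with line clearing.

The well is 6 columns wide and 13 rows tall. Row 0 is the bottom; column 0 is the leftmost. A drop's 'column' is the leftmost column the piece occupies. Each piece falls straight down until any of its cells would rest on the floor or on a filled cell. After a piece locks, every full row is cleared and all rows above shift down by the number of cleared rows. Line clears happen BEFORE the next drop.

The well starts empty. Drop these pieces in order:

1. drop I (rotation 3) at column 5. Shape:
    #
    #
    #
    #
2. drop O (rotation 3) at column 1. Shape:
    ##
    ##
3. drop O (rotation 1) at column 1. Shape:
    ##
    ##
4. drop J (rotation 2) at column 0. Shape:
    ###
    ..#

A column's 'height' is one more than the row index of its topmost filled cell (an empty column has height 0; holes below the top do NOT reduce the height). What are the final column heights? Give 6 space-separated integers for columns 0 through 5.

Answer: 6 6 6 0 0 4

Derivation:
Drop 1: I rot3 at col 5 lands with bottom-row=0; cleared 0 line(s) (total 0); column heights now [0 0 0 0 0 4], max=4
Drop 2: O rot3 at col 1 lands with bottom-row=0; cleared 0 line(s) (total 0); column heights now [0 2 2 0 0 4], max=4
Drop 3: O rot1 at col 1 lands with bottom-row=2; cleared 0 line(s) (total 0); column heights now [0 4 4 0 0 4], max=4
Drop 4: J rot2 at col 0 lands with bottom-row=4; cleared 0 line(s) (total 0); column heights now [6 6 6 0 0 4], max=6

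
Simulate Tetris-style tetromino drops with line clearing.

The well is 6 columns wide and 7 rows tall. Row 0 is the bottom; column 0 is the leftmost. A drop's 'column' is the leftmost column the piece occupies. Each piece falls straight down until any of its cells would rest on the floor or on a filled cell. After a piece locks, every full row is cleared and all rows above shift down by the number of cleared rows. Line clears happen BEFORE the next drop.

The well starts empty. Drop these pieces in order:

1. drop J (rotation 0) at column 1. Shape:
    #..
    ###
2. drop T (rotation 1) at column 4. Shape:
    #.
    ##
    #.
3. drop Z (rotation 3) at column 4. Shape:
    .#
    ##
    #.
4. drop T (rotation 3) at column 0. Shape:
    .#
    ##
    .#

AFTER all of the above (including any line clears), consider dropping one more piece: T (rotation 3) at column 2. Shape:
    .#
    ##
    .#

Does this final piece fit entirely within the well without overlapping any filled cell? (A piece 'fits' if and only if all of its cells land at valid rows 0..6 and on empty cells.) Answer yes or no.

Drop 1: J rot0 at col 1 lands with bottom-row=0; cleared 0 line(s) (total 0); column heights now [0 2 1 1 0 0], max=2
Drop 2: T rot1 at col 4 lands with bottom-row=0; cleared 0 line(s) (total 0); column heights now [0 2 1 1 3 2], max=3
Drop 3: Z rot3 at col 4 lands with bottom-row=3; cleared 0 line(s) (total 0); column heights now [0 2 1 1 5 6], max=6
Drop 4: T rot3 at col 0 lands with bottom-row=2; cleared 0 line(s) (total 0); column heights now [4 5 1 1 5 6], max=6
Test piece T rot3 at col 2 (width 2): heights before test = [4 5 1 1 5 6]; fits = True

Answer: yes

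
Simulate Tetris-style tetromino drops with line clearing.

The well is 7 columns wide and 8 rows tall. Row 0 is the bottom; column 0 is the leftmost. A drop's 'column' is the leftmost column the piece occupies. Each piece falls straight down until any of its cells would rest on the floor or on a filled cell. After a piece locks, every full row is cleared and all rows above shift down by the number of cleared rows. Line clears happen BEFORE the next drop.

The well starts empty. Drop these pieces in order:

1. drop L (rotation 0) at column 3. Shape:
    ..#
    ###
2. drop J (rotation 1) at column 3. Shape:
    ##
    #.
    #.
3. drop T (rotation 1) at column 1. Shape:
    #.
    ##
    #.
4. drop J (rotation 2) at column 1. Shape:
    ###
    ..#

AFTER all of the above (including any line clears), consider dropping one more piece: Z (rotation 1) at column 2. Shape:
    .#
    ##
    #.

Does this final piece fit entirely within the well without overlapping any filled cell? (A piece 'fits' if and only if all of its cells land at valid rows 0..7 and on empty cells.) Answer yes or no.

Drop 1: L rot0 at col 3 lands with bottom-row=0; cleared 0 line(s) (total 0); column heights now [0 0 0 1 1 2 0], max=2
Drop 2: J rot1 at col 3 lands with bottom-row=1; cleared 0 line(s) (total 0); column heights now [0 0 0 4 4 2 0], max=4
Drop 3: T rot1 at col 1 lands with bottom-row=0; cleared 0 line(s) (total 0); column heights now [0 3 2 4 4 2 0], max=4
Drop 4: J rot2 at col 1 lands with bottom-row=4; cleared 0 line(s) (total 0); column heights now [0 6 6 6 4 2 0], max=6
Test piece Z rot1 at col 2 (width 2): heights before test = [0 6 6 6 4 2 0]; fits = False

Answer: no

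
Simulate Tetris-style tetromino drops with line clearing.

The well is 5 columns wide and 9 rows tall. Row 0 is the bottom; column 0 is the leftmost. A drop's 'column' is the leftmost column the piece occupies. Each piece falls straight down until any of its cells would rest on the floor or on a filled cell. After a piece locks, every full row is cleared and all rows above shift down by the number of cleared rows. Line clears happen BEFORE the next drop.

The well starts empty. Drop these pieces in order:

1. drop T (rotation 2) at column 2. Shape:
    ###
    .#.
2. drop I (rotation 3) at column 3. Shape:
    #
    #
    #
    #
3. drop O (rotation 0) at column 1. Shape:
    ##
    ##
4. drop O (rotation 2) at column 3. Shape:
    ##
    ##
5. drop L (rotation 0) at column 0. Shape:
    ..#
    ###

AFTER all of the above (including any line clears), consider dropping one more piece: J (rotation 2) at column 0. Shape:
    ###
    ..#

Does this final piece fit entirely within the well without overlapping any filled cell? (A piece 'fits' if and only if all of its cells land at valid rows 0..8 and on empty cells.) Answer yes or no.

Answer: yes

Derivation:
Drop 1: T rot2 at col 2 lands with bottom-row=0; cleared 0 line(s) (total 0); column heights now [0 0 2 2 2], max=2
Drop 2: I rot3 at col 3 lands with bottom-row=2; cleared 0 line(s) (total 0); column heights now [0 0 2 6 2], max=6
Drop 3: O rot0 at col 1 lands with bottom-row=2; cleared 0 line(s) (total 0); column heights now [0 4 4 6 2], max=6
Drop 4: O rot2 at col 3 lands with bottom-row=6; cleared 0 line(s) (total 0); column heights now [0 4 4 8 8], max=8
Drop 5: L rot0 at col 0 lands with bottom-row=4; cleared 0 line(s) (total 0); column heights now [5 5 6 8 8], max=8
Test piece J rot2 at col 0 (width 3): heights before test = [5 5 6 8 8]; fits = True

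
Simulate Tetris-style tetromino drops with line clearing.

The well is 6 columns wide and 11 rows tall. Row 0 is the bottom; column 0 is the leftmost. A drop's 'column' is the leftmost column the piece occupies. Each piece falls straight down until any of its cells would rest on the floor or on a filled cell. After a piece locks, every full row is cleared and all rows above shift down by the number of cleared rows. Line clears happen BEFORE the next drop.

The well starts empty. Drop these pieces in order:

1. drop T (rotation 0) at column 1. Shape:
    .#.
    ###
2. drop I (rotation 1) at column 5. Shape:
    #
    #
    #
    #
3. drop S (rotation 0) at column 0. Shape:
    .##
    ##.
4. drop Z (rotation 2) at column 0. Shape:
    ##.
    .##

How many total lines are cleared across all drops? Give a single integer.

Drop 1: T rot0 at col 1 lands with bottom-row=0; cleared 0 line(s) (total 0); column heights now [0 1 2 1 0 0], max=2
Drop 2: I rot1 at col 5 lands with bottom-row=0; cleared 0 line(s) (total 0); column heights now [0 1 2 1 0 4], max=4
Drop 3: S rot0 at col 0 lands with bottom-row=1; cleared 0 line(s) (total 0); column heights now [2 3 3 1 0 4], max=4
Drop 4: Z rot2 at col 0 lands with bottom-row=3; cleared 0 line(s) (total 0); column heights now [5 5 4 1 0 4], max=5

Answer: 0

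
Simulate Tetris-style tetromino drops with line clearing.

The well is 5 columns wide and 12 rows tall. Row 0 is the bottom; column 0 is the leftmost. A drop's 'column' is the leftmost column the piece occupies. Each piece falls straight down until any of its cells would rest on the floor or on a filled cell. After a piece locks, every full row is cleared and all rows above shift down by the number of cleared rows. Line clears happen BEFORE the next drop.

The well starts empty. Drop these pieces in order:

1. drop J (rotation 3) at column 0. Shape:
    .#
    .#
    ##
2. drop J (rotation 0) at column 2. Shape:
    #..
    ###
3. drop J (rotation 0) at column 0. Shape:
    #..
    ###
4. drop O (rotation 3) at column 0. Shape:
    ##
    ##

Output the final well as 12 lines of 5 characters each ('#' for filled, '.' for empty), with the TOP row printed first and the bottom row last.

Answer: .....
.....
.....
.....
.....
.....
##...
##...
#....
###..
.#...
.##..

Derivation:
Drop 1: J rot3 at col 0 lands with bottom-row=0; cleared 0 line(s) (total 0); column heights now [1 3 0 0 0], max=3
Drop 2: J rot0 at col 2 lands with bottom-row=0; cleared 1 line(s) (total 1); column heights now [0 2 1 0 0], max=2
Drop 3: J rot0 at col 0 lands with bottom-row=2; cleared 0 line(s) (total 1); column heights now [4 3 3 0 0], max=4
Drop 4: O rot3 at col 0 lands with bottom-row=4; cleared 0 line(s) (total 1); column heights now [6 6 3 0 0], max=6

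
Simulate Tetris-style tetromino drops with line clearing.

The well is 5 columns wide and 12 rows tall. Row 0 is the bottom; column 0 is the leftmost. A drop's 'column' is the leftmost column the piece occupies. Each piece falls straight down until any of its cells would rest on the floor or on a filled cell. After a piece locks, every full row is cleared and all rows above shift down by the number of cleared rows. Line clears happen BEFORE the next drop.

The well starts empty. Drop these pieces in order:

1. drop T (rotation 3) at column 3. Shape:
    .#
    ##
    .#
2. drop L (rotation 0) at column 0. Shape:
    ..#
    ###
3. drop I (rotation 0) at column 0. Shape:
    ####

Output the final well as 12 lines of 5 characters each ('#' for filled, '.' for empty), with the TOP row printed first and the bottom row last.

Answer: .....
.....
.....
.....
.....
.....
.....
.....
.....
.....
..###
###.#

Derivation:
Drop 1: T rot3 at col 3 lands with bottom-row=0; cleared 0 line(s) (total 0); column heights now [0 0 0 2 3], max=3
Drop 2: L rot0 at col 0 lands with bottom-row=0; cleared 0 line(s) (total 0); column heights now [1 1 2 2 3], max=3
Drop 3: I rot0 at col 0 lands with bottom-row=2; cleared 1 line(s) (total 1); column heights now [1 1 2 2 2], max=2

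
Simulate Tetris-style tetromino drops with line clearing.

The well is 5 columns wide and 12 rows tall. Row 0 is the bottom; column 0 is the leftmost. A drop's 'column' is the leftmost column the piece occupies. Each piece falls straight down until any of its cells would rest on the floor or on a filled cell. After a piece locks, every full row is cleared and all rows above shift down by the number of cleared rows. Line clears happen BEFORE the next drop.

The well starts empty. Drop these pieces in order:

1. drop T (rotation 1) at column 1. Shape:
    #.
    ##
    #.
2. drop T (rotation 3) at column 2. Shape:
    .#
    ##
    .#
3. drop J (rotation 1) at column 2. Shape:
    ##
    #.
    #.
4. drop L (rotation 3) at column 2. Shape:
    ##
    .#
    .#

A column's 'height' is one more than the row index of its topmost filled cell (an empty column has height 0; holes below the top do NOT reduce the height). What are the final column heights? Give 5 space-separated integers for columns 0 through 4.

Drop 1: T rot1 at col 1 lands with bottom-row=0; cleared 0 line(s) (total 0); column heights now [0 3 2 0 0], max=3
Drop 2: T rot3 at col 2 lands with bottom-row=1; cleared 0 line(s) (total 0); column heights now [0 3 3 4 0], max=4
Drop 3: J rot1 at col 2 lands with bottom-row=3; cleared 0 line(s) (total 0); column heights now [0 3 6 6 0], max=6
Drop 4: L rot3 at col 2 lands with bottom-row=6; cleared 0 line(s) (total 0); column heights now [0 3 9 9 0], max=9

Answer: 0 3 9 9 0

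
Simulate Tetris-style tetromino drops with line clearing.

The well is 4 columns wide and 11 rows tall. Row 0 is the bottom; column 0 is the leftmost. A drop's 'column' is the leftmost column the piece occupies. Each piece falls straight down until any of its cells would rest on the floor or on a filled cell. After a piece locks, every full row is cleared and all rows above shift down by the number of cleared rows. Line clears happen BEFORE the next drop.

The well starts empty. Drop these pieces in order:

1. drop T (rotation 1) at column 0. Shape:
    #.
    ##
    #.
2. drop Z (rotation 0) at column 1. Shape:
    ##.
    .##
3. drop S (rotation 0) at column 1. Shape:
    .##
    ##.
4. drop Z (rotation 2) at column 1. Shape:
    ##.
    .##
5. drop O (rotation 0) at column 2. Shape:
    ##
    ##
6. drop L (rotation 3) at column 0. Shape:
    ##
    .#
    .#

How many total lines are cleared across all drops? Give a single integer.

Answer: 1

Derivation:
Drop 1: T rot1 at col 0 lands with bottom-row=0; cleared 0 line(s) (total 0); column heights now [3 2 0 0], max=3
Drop 2: Z rot0 at col 1 lands with bottom-row=1; cleared 1 line(s) (total 1); column heights now [2 2 2 0], max=2
Drop 3: S rot0 at col 1 lands with bottom-row=2; cleared 0 line(s) (total 1); column heights now [2 3 4 4], max=4
Drop 4: Z rot2 at col 1 lands with bottom-row=4; cleared 0 line(s) (total 1); column heights now [2 6 6 5], max=6
Drop 5: O rot0 at col 2 lands with bottom-row=6; cleared 0 line(s) (total 1); column heights now [2 6 8 8], max=8
Drop 6: L rot3 at col 0 lands with bottom-row=6; cleared 0 line(s) (total 1); column heights now [9 9 8 8], max=9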